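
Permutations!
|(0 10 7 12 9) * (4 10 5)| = 7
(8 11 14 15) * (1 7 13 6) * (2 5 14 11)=[0, 7, 5, 3, 4, 14, 1, 13, 2, 9, 10, 11, 12, 6, 15, 8]=(1 7 13 6)(2 5 14 15 8)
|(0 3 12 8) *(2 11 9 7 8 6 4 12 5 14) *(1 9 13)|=33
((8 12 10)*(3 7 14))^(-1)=(3 14 7)(8 10 12)=[0, 1, 2, 14, 4, 5, 6, 3, 10, 9, 12, 11, 8, 13, 7]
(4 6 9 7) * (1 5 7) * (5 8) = (1 8 5 7 4 6 9) = [0, 8, 2, 3, 6, 7, 9, 4, 5, 1]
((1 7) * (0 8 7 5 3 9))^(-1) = (0 9 3 5 1 7 8) = [9, 7, 2, 5, 4, 1, 6, 8, 0, 3]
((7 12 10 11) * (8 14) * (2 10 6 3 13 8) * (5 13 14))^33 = (2 10 11 7 12 6 3 14) = [0, 1, 10, 14, 4, 5, 3, 12, 8, 9, 11, 7, 6, 13, 2]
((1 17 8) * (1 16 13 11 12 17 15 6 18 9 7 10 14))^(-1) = [0, 14, 2, 3, 4, 5, 15, 9, 17, 18, 7, 13, 11, 16, 10, 1, 8, 12, 6] = (1 14 10 7 9 18 6 15)(8 17 12 11 13 16)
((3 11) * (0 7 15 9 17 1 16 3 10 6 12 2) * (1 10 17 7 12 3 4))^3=(3 10 11 6 17)=[0, 1, 2, 10, 4, 5, 17, 7, 8, 9, 11, 6, 12, 13, 14, 15, 16, 3]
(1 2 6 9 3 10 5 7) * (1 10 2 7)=(1 7 10 5)(2 6 9 3)=[0, 7, 6, 2, 4, 1, 9, 10, 8, 3, 5]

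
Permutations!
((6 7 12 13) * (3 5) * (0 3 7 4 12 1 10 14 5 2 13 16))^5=(0 4 2 16 6 3 12 13)=[4, 1, 16, 12, 2, 5, 3, 7, 8, 9, 10, 11, 13, 0, 14, 15, 6]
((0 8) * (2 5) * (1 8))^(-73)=(0 8 1)(2 5)=[8, 0, 5, 3, 4, 2, 6, 7, 1]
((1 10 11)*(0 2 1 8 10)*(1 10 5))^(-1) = (0 1 5 8 11 10 2) = [1, 5, 0, 3, 4, 8, 6, 7, 11, 9, 2, 10]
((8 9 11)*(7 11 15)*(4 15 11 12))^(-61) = (4 12 7 15)(8 11 9) = [0, 1, 2, 3, 12, 5, 6, 15, 11, 8, 10, 9, 7, 13, 14, 4]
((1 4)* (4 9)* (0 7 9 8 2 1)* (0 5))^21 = (0 7 9 4 5) = [7, 1, 2, 3, 5, 0, 6, 9, 8, 4]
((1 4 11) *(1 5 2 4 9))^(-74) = (2 11)(4 5) = [0, 1, 11, 3, 5, 4, 6, 7, 8, 9, 10, 2]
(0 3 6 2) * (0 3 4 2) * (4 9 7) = (0 9 7 4 2 3 6) = [9, 1, 3, 6, 2, 5, 0, 4, 8, 7]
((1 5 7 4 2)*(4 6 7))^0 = (7) = [0, 1, 2, 3, 4, 5, 6, 7]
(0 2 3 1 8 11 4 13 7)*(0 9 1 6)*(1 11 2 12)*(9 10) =(0 12 1 8 2 3 6)(4 13 7 10 9 11) =[12, 8, 3, 6, 13, 5, 0, 10, 2, 11, 9, 4, 1, 7]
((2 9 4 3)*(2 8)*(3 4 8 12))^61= (2 9 8)(3 12)= [0, 1, 9, 12, 4, 5, 6, 7, 2, 8, 10, 11, 3]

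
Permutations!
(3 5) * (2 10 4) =(2 10 4)(3 5) =[0, 1, 10, 5, 2, 3, 6, 7, 8, 9, 4]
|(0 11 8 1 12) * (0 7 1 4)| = |(0 11 8 4)(1 12 7)| = 12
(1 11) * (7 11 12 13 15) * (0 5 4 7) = [5, 12, 2, 3, 7, 4, 6, 11, 8, 9, 10, 1, 13, 15, 14, 0] = (0 5 4 7 11 1 12 13 15)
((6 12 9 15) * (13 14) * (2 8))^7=(2 8)(6 15 9 12)(13 14)=[0, 1, 8, 3, 4, 5, 15, 7, 2, 12, 10, 11, 6, 14, 13, 9]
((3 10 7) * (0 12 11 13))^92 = (13)(3 7 10) = [0, 1, 2, 7, 4, 5, 6, 10, 8, 9, 3, 11, 12, 13]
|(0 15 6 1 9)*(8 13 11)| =15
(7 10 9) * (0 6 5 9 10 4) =(10)(0 6 5 9 7 4) =[6, 1, 2, 3, 0, 9, 5, 4, 8, 7, 10]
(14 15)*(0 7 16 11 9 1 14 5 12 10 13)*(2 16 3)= (0 7 3 2 16 11 9 1 14 15 5 12 10 13)= [7, 14, 16, 2, 4, 12, 6, 3, 8, 1, 13, 9, 10, 0, 15, 5, 11]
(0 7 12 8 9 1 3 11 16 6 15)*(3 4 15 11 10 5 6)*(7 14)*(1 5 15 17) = (0 14 7 12 8 9 5 6 11 16 3 10 15)(1 4 17) = [14, 4, 2, 10, 17, 6, 11, 12, 9, 5, 15, 16, 8, 13, 7, 0, 3, 1]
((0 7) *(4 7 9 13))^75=(13)=[0, 1, 2, 3, 4, 5, 6, 7, 8, 9, 10, 11, 12, 13]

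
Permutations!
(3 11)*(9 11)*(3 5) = (3 9 11 5) = [0, 1, 2, 9, 4, 3, 6, 7, 8, 11, 10, 5]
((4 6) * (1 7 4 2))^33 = (1 6 7 2 4) = [0, 6, 4, 3, 1, 5, 7, 2]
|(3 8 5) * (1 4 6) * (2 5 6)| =7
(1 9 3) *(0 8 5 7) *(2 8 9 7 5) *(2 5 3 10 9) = (0 2 8 5 3 1 7)(9 10) = [2, 7, 8, 1, 4, 3, 6, 0, 5, 10, 9]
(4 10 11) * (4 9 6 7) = (4 10 11 9 6 7) = [0, 1, 2, 3, 10, 5, 7, 4, 8, 6, 11, 9]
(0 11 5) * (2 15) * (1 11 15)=(0 15 2 1 11 5)=[15, 11, 1, 3, 4, 0, 6, 7, 8, 9, 10, 5, 12, 13, 14, 2]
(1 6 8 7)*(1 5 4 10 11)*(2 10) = (1 6 8 7 5 4 2 10 11) = [0, 6, 10, 3, 2, 4, 8, 5, 7, 9, 11, 1]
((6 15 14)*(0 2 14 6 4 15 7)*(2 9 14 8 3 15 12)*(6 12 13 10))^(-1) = (0 7 6 10 13 4 14 9)(2 12 15 3 8) = [7, 1, 12, 8, 14, 5, 10, 6, 2, 0, 13, 11, 15, 4, 9, 3]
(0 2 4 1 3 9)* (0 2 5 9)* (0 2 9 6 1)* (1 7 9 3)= [5, 1, 4, 2, 0, 6, 7, 9, 8, 3]= (0 5 6 7 9 3 2 4)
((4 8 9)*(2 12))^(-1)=[0, 1, 12, 3, 9, 5, 6, 7, 4, 8, 10, 11, 2]=(2 12)(4 9 8)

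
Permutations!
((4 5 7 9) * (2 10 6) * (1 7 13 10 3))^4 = (1 5 2 9 10)(3 4 6 7 13) = [0, 5, 9, 4, 6, 2, 7, 13, 8, 10, 1, 11, 12, 3]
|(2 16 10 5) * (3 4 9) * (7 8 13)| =|(2 16 10 5)(3 4 9)(7 8 13)| =12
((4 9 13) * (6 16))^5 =(4 13 9)(6 16) =[0, 1, 2, 3, 13, 5, 16, 7, 8, 4, 10, 11, 12, 9, 14, 15, 6]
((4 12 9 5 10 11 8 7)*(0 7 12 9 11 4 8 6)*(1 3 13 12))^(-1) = (0 6 11 12 13 3 1 8 7)(4 10 5 9) = [6, 8, 2, 1, 10, 9, 11, 0, 7, 4, 5, 12, 13, 3]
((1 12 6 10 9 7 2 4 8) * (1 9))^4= (12)(2 7 9 8 4)= [0, 1, 7, 3, 2, 5, 6, 9, 4, 8, 10, 11, 12]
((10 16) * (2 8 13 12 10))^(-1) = (2 16 10 12 13 8) = [0, 1, 16, 3, 4, 5, 6, 7, 2, 9, 12, 11, 13, 8, 14, 15, 10]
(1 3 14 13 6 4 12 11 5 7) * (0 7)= (0 7 1 3 14 13 6 4 12 11 5)= [7, 3, 2, 14, 12, 0, 4, 1, 8, 9, 10, 5, 11, 6, 13]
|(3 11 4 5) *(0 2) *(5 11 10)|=6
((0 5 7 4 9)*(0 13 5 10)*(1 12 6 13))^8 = (13) = [0, 1, 2, 3, 4, 5, 6, 7, 8, 9, 10, 11, 12, 13]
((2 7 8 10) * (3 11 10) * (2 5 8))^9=(2 7)(3 8 5 10 11)=[0, 1, 7, 8, 4, 10, 6, 2, 5, 9, 11, 3]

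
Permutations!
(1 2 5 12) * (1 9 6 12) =(1 2 5)(6 12 9) =[0, 2, 5, 3, 4, 1, 12, 7, 8, 6, 10, 11, 9]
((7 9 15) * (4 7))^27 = (4 15 9 7) = [0, 1, 2, 3, 15, 5, 6, 4, 8, 7, 10, 11, 12, 13, 14, 9]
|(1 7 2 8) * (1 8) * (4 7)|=|(8)(1 4 7 2)|=4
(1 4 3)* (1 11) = (1 4 3 11) = [0, 4, 2, 11, 3, 5, 6, 7, 8, 9, 10, 1]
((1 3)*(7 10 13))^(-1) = (1 3)(7 13 10) = [0, 3, 2, 1, 4, 5, 6, 13, 8, 9, 7, 11, 12, 10]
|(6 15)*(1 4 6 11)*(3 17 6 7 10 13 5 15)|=24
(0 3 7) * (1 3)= (0 1 3 7)= [1, 3, 2, 7, 4, 5, 6, 0]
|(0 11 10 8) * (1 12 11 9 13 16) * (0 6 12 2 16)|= |(0 9 13)(1 2 16)(6 12 11 10 8)|= 15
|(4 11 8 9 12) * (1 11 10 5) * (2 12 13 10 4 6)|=21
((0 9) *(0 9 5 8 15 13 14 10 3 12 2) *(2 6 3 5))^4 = (3 12 6)(5 14 15)(8 10 13) = [0, 1, 2, 12, 4, 14, 3, 7, 10, 9, 13, 11, 6, 8, 15, 5]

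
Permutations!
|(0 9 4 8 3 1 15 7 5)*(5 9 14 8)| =|(0 14 8 3 1 15 7 9 4 5)| =10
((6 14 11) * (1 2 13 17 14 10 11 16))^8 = (1 13 14)(2 17 16)(6 11 10) = [0, 13, 17, 3, 4, 5, 11, 7, 8, 9, 6, 10, 12, 14, 1, 15, 2, 16]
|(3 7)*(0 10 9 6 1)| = 10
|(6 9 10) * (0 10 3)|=5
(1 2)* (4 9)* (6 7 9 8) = (1 2)(4 8 6 7 9) = [0, 2, 1, 3, 8, 5, 7, 9, 6, 4]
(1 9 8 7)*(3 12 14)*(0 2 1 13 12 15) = [2, 9, 1, 15, 4, 5, 6, 13, 7, 8, 10, 11, 14, 12, 3, 0] = (0 2 1 9 8 7 13 12 14 3 15)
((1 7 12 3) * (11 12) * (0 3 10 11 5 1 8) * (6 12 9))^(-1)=[8, 5, 2, 0, 4, 7, 9, 1, 3, 11, 12, 10, 6]=(0 8 3)(1 5 7)(6 9 11 10 12)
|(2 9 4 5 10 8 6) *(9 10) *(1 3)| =|(1 3)(2 10 8 6)(4 5 9)| =12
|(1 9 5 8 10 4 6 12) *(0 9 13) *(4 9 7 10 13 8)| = |(0 7 10 9 5 4 6 12 1 8 13)| = 11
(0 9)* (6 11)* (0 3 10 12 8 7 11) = (0 9 3 10 12 8 7 11 6) = [9, 1, 2, 10, 4, 5, 0, 11, 7, 3, 12, 6, 8]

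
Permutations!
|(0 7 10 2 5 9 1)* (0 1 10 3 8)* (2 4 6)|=12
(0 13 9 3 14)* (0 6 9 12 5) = (0 13 12 5)(3 14 6 9) = [13, 1, 2, 14, 4, 0, 9, 7, 8, 3, 10, 11, 5, 12, 6]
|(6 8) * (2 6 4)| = 4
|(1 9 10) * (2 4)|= 6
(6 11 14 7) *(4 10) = (4 10)(6 11 14 7) = [0, 1, 2, 3, 10, 5, 11, 6, 8, 9, 4, 14, 12, 13, 7]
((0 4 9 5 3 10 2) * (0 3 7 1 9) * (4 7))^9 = (10)(0 9)(1 4)(5 7) = [9, 4, 2, 3, 1, 7, 6, 5, 8, 0, 10]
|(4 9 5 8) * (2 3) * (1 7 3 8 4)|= |(1 7 3 2 8)(4 9 5)|= 15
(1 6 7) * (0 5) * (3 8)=[5, 6, 2, 8, 4, 0, 7, 1, 3]=(0 5)(1 6 7)(3 8)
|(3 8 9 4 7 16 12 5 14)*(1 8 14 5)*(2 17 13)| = 42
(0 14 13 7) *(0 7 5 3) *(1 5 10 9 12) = [14, 5, 2, 0, 4, 3, 6, 7, 8, 12, 9, 11, 1, 10, 13] = (0 14 13 10 9 12 1 5 3)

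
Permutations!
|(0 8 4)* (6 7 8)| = |(0 6 7 8 4)| = 5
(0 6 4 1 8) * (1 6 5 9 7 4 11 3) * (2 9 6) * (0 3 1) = (0 5 6 11 1 8 3)(2 9 7 4) = [5, 8, 9, 0, 2, 6, 11, 4, 3, 7, 10, 1]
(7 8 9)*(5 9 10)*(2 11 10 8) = (2 11 10 5 9 7) = [0, 1, 11, 3, 4, 9, 6, 2, 8, 7, 5, 10]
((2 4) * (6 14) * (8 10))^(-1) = (2 4)(6 14)(8 10) = [0, 1, 4, 3, 2, 5, 14, 7, 10, 9, 8, 11, 12, 13, 6]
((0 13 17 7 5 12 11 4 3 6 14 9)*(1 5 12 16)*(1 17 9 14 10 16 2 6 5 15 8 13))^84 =[0, 1, 11, 7, 17, 12, 4, 6, 8, 9, 3, 16, 10, 13, 14, 15, 5, 2] =(2 11 16 5 12 10 3 7 6 4 17)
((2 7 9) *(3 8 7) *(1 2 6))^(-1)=[0, 6, 1, 2, 4, 5, 9, 8, 3, 7]=(1 6 9 7 8 3 2)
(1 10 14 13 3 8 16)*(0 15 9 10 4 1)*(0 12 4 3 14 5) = [15, 3, 2, 8, 1, 0, 6, 7, 16, 10, 5, 11, 4, 14, 13, 9, 12] = (0 15 9 10 5)(1 3 8 16 12 4)(13 14)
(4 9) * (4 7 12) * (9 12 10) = (4 12)(7 10 9) = [0, 1, 2, 3, 12, 5, 6, 10, 8, 7, 9, 11, 4]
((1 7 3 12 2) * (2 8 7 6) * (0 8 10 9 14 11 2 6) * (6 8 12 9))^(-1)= (0 1 2 11 14 9 3 7 8 6 10 12)= [1, 2, 11, 7, 4, 5, 10, 8, 6, 3, 12, 14, 0, 13, 9]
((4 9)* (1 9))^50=(1 4 9)=[0, 4, 2, 3, 9, 5, 6, 7, 8, 1]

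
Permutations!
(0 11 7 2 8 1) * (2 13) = (0 11 7 13 2 8 1) = [11, 0, 8, 3, 4, 5, 6, 13, 1, 9, 10, 7, 12, 2]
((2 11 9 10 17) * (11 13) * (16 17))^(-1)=(2 17 16 10 9 11 13)=[0, 1, 17, 3, 4, 5, 6, 7, 8, 11, 9, 13, 12, 2, 14, 15, 10, 16]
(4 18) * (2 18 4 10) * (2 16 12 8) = (2 18 10 16 12 8) = [0, 1, 18, 3, 4, 5, 6, 7, 2, 9, 16, 11, 8, 13, 14, 15, 12, 17, 10]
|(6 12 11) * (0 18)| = |(0 18)(6 12 11)| = 6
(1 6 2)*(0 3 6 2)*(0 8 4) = (0 3 6 8 4)(1 2) = [3, 2, 1, 6, 0, 5, 8, 7, 4]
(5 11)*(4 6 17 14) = [0, 1, 2, 3, 6, 11, 17, 7, 8, 9, 10, 5, 12, 13, 4, 15, 16, 14] = (4 6 17 14)(5 11)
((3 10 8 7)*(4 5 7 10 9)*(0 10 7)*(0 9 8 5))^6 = [10, 1, 2, 3, 0, 9, 6, 7, 8, 4, 5] = (0 10 5 9 4)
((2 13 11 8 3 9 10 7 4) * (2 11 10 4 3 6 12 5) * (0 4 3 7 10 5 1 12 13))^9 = (0 4 11 8 6 13 5 2)(1 12)(3 9) = [4, 12, 0, 9, 11, 2, 13, 7, 6, 3, 10, 8, 1, 5]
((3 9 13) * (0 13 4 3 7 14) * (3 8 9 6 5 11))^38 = (0 7)(3 5)(4 9 8)(6 11)(13 14) = [7, 1, 2, 5, 9, 3, 11, 0, 4, 8, 10, 6, 12, 14, 13]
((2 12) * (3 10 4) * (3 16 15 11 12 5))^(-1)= [0, 1, 12, 5, 10, 2, 6, 7, 8, 9, 3, 15, 11, 13, 14, 16, 4]= (2 12 11 15 16 4 10 3 5)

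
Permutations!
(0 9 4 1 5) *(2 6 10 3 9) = (0 2 6 10 3 9 4 1 5) = [2, 5, 6, 9, 1, 0, 10, 7, 8, 4, 3]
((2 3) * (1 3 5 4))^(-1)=(1 4 5 2 3)=[0, 4, 3, 1, 5, 2]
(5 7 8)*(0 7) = [7, 1, 2, 3, 4, 0, 6, 8, 5] = (0 7 8 5)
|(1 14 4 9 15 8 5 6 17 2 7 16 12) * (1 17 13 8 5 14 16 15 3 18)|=16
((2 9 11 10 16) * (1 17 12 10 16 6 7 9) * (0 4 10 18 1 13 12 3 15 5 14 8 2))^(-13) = (0 6 11 4 7 16 10 9)(1 12 2 14 15 17 18 13 8 5 3) = [6, 12, 14, 1, 7, 3, 11, 16, 5, 0, 9, 4, 2, 8, 15, 17, 10, 18, 13]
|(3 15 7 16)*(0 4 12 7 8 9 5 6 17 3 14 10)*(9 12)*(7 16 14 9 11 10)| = |(0 4 11 10)(3 15 8 12 16 9 5 6 17)(7 14)| = 36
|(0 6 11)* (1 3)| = 6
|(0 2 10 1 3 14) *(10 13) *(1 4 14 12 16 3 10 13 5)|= 21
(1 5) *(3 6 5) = (1 3 6 5) = [0, 3, 2, 6, 4, 1, 5]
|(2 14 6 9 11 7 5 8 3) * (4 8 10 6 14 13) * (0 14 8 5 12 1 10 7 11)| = 14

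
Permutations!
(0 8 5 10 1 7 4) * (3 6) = (0 8 5 10 1 7 4)(3 6) = [8, 7, 2, 6, 0, 10, 3, 4, 5, 9, 1]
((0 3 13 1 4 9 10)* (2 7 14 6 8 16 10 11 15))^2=(0 13 4 11 2 14 8 10 3 1 9 15 7 6 16)=[13, 9, 14, 1, 11, 5, 16, 6, 10, 15, 3, 2, 12, 4, 8, 7, 0]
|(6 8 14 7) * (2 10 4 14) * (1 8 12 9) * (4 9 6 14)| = 10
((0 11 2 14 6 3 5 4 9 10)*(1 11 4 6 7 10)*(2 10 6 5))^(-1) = (0 10 11 1 9 4)(2 3 6 7 14) = [10, 9, 3, 6, 0, 5, 7, 14, 8, 4, 11, 1, 12, 13, 2]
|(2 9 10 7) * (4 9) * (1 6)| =10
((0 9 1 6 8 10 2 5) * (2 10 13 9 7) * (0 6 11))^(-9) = (0 7 2 5 6 8 13 9 1 11) = [7, 11, 5, 3, 4, 6, 8, 2, 13, 1, 10, 0, 12, 9]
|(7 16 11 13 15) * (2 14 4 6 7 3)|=|(2 14 4 6 7 16 11 13 15 3)|=10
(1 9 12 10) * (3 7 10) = (1 9 12 3 7 10) = [0, 9, 2, 7, 4, 5, 6, 10, 8, 12, 1, 11, 3]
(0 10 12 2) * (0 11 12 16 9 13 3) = (0 10 16 9 13 3)(2 11 12) = [10, 1, 11, 0, 4, 5, 6, 7, 8, 13, 16, 12, 2, 3, 14, 15, 9]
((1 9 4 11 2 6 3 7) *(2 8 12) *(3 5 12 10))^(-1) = (1 7 3 10 8 11 4 9)(2 12 5 6) = [0, 7, 12, 10, 9, 6, 2, 3, 11, 1, 8, 4, 5]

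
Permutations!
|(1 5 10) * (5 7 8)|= 5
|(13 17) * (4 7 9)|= 6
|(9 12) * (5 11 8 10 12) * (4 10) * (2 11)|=|(2 11 8 4 10 12 9 5)|=8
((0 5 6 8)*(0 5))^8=[0, 1, 2, 3, 4, 8, 5, 7, 6]=(5 8 6)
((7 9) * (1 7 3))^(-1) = [0, 3, 2, 9, 4, 5, 6, 1, 8, 7] = (1 3 9 7)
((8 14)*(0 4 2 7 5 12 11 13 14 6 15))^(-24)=(15)=[0, 1, 2, 3, 4, 5, 6, 7, 8, 9, 10, 11, 12, 13, 14, 15]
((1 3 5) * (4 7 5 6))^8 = (1 6 7)(3 4 5) = [0, 6, 2, 4, 5, 3, 7, 1]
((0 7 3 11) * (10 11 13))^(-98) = (0 10 3)(7 11 13) = [10, 1, 2, 0, 4, 5, 6, 11, 8, 9, 3, 13, 12, 7]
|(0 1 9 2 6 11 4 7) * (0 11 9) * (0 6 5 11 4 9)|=|(0 1 6)(2 5 11 9)(4 7)|=12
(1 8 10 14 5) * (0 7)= (0 7)(1 8 10 14 5)= [7, 8, 2, 3, 4, 1, 6, 0, 10, 9, 14, 11, 12, 13, 5]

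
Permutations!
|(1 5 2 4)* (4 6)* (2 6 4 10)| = 6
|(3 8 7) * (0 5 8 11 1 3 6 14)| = |(0 5 8 7 6 14)(1 3 11)| = 6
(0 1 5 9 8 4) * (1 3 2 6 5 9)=(0 3 2 6 5 1 9 8 4)=[3, 9, 6, 2, 0, 1, 5, 7, 4, 8]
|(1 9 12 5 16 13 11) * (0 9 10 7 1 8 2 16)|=|(0 9 12 5)(1 10 7)(2 16 13 11 8)|=60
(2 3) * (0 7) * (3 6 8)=[7, 1, 6, 2, 4, 5, 8, 0, 3]=(0 7)(2 6 8 3)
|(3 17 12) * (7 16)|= 6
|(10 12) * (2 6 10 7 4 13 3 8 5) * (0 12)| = 11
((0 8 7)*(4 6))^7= (0 8 7)(4 6)= [8, 1, 2, 3, 6, 5, 4, 0, 7]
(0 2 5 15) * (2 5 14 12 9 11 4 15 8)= (0 5 8 2 14 12 9 11 4 15)= [5, 1, 14, 3, 15, 8, 6, 7, 2, 11, 10, 4, 9, 13, 12, 0]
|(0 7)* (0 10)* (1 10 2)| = |(0 7 2 1 10)| = 5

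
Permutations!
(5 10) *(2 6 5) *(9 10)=(2 6 5 9 10)=[0, 1, 6, 3, 4, 9, 5, 7, 8, 10, 2]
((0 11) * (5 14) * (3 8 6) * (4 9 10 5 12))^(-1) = (0 11)(3 6 8)(4 12 14 5 10 9) = [11, 1, 2, 6, 12, 10, 8, 7, 3, 4, 9, 0, 14, 13, 5]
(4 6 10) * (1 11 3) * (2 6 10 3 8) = (1 11 8 2 6 3)(4 10) = [0, 11, 6, 1, 10, 5, 3, 7, 2, 9, 4, 8]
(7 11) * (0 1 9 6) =(0 1 9 6)(7 11) =[1, 9, 2, 3, 4, 5, 0, 11, 8, 6, 10, 7]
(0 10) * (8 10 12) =(0 12 8 10) =[12, 1, 2, 3, 4, 5, 6, 7, 10, 9, 0, 11, 8]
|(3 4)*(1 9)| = |(1 9)(3 4)| = 2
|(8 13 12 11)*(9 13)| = |(8 9 13 12 11)| = 5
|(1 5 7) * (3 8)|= 6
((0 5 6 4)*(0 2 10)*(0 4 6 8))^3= (10)= [0, 1, 2, 3, 4, 5, 6, 7, 8, 9, 10]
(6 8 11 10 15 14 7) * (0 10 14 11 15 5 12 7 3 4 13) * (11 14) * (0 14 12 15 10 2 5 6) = (0 2 5 15 12 7)(3 4 13 14)(6 8 10) = [2, 1, 5, 4, 13, 15, 8, 0, 10, 9, 6, 11, 7, 14, 3, 12]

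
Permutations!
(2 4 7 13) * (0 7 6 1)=(0 7 13 2 4 6 1)=[7, 0, 4, 3, 6, 5, 1, 13, 8, 9, 10, 11, 12, 2]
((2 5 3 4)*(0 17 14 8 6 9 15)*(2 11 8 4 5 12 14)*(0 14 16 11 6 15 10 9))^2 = (0 2 16 8 14 6 17 12 11 15 4) = [2, 1, 16, 3, 0, 5, 17, 7, 14, 9, 10, 15, 11, 13, 6, 4, 8, 12]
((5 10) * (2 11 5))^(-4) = (11) = [0, 1, 2, 3, 4, 5, 6, 7, 8, 9, 10, 11]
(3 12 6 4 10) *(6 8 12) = (3 6 4 10)(8 12) = [0, 1, 2, 6, 10, 5, 4, 7, 12, 9, 3, 11, 8]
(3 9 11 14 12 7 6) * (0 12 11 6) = [12, 1, 2, 9, 4, 5, 3, 0, 8, 6, 10, 14, 7, 13, 11] = (0 12 7)(3 9 6)(11 14)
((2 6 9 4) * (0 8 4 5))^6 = (0 5 9 6 2 4 8) = [5, 1, 4, 3, 8, 9, 2, 7, 0, 6]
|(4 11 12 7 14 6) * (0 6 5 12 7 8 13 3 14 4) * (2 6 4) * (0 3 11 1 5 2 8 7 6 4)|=12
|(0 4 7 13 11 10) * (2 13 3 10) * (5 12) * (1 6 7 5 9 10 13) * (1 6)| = |(0 4 5 12 9 10)(2 6 7 3 13 11)| = 6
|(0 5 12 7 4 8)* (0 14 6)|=8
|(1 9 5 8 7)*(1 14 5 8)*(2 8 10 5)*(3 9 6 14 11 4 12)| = |(1 6 14 2 8 7 11 4 12 3 9 10 5)| = 13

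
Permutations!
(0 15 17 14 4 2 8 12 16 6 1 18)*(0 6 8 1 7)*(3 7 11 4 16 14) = (0 15 17 3 7)(1 18 6 11 4 2)(8 12 14 16) = [15, 18, 1, 7, 2, 5, 11, 0, 12, 9, 10, 4, 14, 13, 16, 17, 8, 3, 6]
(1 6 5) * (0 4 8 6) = (0 4 8 6 5 1) = [4, 0, 2, 3, 8, 1, 5, 7, 6]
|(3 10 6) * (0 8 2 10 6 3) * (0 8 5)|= |(0 5)(2 10 3 6 8)|= 10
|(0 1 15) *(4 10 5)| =|(0 1 15)(4 10 5)| =3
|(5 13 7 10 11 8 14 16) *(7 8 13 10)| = 7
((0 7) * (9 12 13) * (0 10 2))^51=(13)(0 2 10 7)=[2, 1, 10, 3, 4, 5, 6, 0, 8, 9, 7, 11, 12, 13]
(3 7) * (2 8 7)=(2 8 7 3)=[0, 1, 8, 2, 4, 5, 6, 3, 7]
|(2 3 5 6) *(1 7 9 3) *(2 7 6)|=7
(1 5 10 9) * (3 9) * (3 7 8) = (1 5 10 7 8 3 9) = [0, 5, 2, 9, 4, 10, 6, 8, 3, 1, 7]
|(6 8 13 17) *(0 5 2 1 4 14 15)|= 28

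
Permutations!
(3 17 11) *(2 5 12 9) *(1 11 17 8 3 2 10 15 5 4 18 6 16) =[0, 11, 4, 8, 18, 12, 16, 7, 3, 10, 15, 2, 9, 13, 14, 5, 1, 17, 6] =(1 11 2 4 18 6 16)(3 8)(5 12 9 10 15)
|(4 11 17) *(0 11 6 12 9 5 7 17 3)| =21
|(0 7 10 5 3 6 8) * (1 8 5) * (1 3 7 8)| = 10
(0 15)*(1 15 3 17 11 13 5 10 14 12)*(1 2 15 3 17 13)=[17, 3, 15, 13, 4, 10, 6, 7, 8, 9, 14, 1, 2, 5, 12, 0, 16, 11]=(0 17 11 1 3 13 5 10 14 12 2 15)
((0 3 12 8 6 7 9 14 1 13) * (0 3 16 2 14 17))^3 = (0 14 3 6 17 2 13 8 9 16 1 12 7) = [14, 12, 13, 6, 4, 5, 17, 0, 9, 16, 10, 11, 7, 8, 3, 15, 1, 2]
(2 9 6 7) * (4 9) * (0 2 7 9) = [2, 1, 4, 3, 0, 5, 9, 7, 8, 6] = (0 2 4)(6 9)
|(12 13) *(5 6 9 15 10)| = 10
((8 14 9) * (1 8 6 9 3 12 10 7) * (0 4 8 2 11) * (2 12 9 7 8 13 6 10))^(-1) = [11, 7, 12, 14, 0, 5, 13, 6, 10, 3, 9, 2, 1, 4, 8] = (0 11 2 12 1 7 6 13 4)(3 14 8 10 9)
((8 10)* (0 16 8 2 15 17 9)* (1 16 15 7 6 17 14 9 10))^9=(0 15 14 9)(2 10 17 6 7)=[15, 1, 10, 3, 4, 5, 7, 2, 8, 0, 17, 11, 12, 13, 9, 14, 16, 6]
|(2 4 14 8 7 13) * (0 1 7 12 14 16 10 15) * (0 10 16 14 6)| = |(16)(0 1 7 13 2 4 14 8 12 6)(10 15)| = 10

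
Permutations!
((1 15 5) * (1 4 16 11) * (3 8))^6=(16)=[0, 1, 2, 3, 4, 5, 6, 7, 8, 9, 10, 11, 12, 13, 14, 15, 16]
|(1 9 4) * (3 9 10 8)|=6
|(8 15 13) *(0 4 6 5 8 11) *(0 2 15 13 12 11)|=|(0 4 6 5 8 13)(2 15 12 11)|=12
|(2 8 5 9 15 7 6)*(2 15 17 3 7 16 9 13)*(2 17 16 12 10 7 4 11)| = 40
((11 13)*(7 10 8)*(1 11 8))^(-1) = (1 10 7 8 13 11) = [0, 10, 2, 3, 4, 5, 6, 8, 13, 9, 7, 1, 12, 11]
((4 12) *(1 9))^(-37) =(1 9)(4 12) =[0, 9, 2, 3, 12, 5, 6, 7, 8, 1, 10, 11, 4]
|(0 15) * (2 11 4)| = |(0 15)(2 11 4)| = 6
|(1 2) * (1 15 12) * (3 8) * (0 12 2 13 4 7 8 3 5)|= |(0 12 1 13 4 7 8 5)(2 15)|= 8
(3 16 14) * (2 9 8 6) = [0, 1, 9, 16, 4, 5, 2, 7, 6, 8, 10, 11, 12, 13, 3, 15, 14] = (2 9 8 6)(3 16 14)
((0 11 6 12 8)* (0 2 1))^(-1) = (0 1 2 8 12 6 11) = [1, 2, 8, 3, 4, 5, 11, 7, 12, 9, 10, 0, 6]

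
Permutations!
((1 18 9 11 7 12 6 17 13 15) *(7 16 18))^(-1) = (1 15 13 17 6 12 7)(9 18 16 11) = [0, 15, 2, 3, 4, 5, 12, 1, 8, 18, 10, 9, 7, 17, 14, 13, 11, 6, 16]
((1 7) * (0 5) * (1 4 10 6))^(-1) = [5, 6, 2, 3, 7, 0, 10, 1, 8, 9, 4] = (0 5)(1 6 10 4 7)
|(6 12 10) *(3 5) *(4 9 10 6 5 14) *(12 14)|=8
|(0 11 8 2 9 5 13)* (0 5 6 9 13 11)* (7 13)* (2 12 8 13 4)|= 6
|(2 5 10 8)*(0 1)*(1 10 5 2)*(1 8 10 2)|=|(10)(0 2 1)|=3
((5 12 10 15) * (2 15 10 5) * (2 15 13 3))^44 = (15)(2 3 13) = [0, 1, 3, 13, 4, 5, 6, 7, 8, 9, 10, 11, 12, 2, 14, 15]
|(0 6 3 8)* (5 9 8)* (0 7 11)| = 8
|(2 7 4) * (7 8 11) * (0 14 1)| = 15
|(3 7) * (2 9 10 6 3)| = |(2 9 10 6 3 7)| = 6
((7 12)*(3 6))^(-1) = (3 6)(7 12) = [0, 1, 2, 6, 4, 5, 3, 12, 8, 9, 10, 11, 7]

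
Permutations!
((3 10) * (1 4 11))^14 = (1 11 4) = [0, 11, 2, 3, 1, 5, 6, 7, 8, 9, 10, 4]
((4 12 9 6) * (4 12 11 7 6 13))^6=(4 13 9 12 6 7 11)=[0, 1, 2, 3, 13, 5, 7, 11, 8, 12, 10, 4, 6, 9]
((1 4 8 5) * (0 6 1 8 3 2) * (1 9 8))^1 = (0 6 9 8 5 1 4 3 2) = [6, 4, 0, 2, 3, 1, 9, 7, 5, 8]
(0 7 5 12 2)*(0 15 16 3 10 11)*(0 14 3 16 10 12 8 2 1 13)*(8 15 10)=(16)(0 7 5 15 8 2 10 11 14 3 12 1 13)=[7, 13, 10, 12, 4, 15, 6, 5, 2, 9, 11, 14, 1, 0, 3, 8, 16]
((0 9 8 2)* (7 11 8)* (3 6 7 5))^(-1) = (0 2 8 11 7 6 3 5 9) = [2, 1, 8, 5, 4, 9, 3, 6, 11, 0, 10, 7]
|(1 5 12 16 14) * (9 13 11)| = 15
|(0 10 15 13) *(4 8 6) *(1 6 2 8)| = 12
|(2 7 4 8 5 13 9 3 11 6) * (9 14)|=11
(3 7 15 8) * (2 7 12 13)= (2 7 15 8 3 12 13)= [0, 1, 7, 12, 4, 5, 6, 15, 3, 9, 10, 11, 13, 2, 14, 8]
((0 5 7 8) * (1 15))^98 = (15)(0 7)(5 8) = [7, 1, 2, 3, 4, 8, 6, 0, 5, 9, 10, 11, 12, 13, 14, 15]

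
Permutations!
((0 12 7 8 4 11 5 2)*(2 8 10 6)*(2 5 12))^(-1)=(0 2)(4 8 5 6 10 7 12 11)=[2, 1, 0, 3, 8, 6, 10, 12, 5, 9, 7, 4, 11]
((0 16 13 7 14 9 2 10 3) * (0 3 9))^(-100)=(16)(2 9 10)=[0, 1, 9, 3, 4, 5, 6, 7, 8, 10, 2, 11, 12, 13, 14, 15, 16]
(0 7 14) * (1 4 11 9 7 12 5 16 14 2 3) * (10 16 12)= [10, 4, 3, 1, 11, 12, 6, 2, 8, 7, 16, 9, 5, 13, 0, 15, 14]= (0 10 16 14)(1 4 11 9 7 2 3)(5 12)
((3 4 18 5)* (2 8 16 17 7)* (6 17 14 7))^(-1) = (2 7 14 16 8)(3 5 18 4)(6 17) = [0, 1, 7, 5, 3, 18, 17, 14, 2, 9, 10, 11, 12, 13, 16, 15, 8, 6, 4]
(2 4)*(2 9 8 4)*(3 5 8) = (3 5 8 4 9) = [0, 1, 2, 5, 9, 8, 6, 7, 4, 3]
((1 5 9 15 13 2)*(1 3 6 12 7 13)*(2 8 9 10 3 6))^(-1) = (1 15 9 8 13 7 12 6 2 3 10 5) = [0, 15, 3, 10, 4, 1, 2, 12, 13, 8, 5, 11, 6, 7, 14, 9]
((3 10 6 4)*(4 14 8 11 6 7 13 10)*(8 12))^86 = (6 14 12 8 11)(7 10 13) = [0, 1, 2, 3, 4, 5, 14, 10, 11, 9, 13, 6, 8, 7, 12]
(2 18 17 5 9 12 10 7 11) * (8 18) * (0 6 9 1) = (0 6 9 12 10 7 11 2 8 18 17 5 1) = [6, 0, 8, 3, 4, 1, 9, 11, 18, 12, 7, 2, 10, 13, 14, 15, 16, 5, 17]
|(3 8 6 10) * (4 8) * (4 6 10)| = 5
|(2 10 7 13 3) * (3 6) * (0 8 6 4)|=|(0 8 6 3 2 10 7 13 4)|=9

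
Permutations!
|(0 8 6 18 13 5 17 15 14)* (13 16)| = 10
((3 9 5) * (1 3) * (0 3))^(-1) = (0 1 5 9 3) = [1, 5, 2, 0, 4, 9, 6, 7, 8, 3]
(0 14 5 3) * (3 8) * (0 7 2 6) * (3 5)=(0 14 3 7 2 6)(5 8)=[14, 1, 6, 7, 4, 8, 0, 2, 5, 9, 10, 11, 12, 13, 3]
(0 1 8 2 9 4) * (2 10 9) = (0 1 8 10 9 4) = [1, 8, 2, 3, 0, 5, 6, 7, 10, 4, 9]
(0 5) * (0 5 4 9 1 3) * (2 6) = [4, 3, 6, 0, 9, 5, 2, 7, 8, 1] = (0 4 9 1 3)(2 6)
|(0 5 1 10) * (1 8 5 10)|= |(0 10)(5 8)|= 2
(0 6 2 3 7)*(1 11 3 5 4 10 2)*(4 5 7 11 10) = (0 6 1 10 2 7)(3 11) = [6, 10, 7, 11, 4, 5, 1, 0, 8, 9, 2, 3]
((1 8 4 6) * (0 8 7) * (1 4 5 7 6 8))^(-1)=[7, 0, 2, 3, 6, 8, 1, 5, 4]=(0 7 5 8 4 6 1)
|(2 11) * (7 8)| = 2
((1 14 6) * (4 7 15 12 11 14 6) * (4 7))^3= (1 6)(7 11 15 14 12)= [0, 6, 2, 3, 4, 5, 1, 11, 8, 9, 10, 15, 7, 13, 12, 14]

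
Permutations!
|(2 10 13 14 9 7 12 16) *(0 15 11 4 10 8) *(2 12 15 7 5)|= 12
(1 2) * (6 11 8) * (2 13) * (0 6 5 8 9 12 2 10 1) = (0 6 11 9 12 2)(1 13 10)(5 8) = [6, 13, 0, 3, 4, 8, 11, 7, 5, 12, 1, 9, 2, 10]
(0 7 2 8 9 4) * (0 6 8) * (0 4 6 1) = [7, 0, 4, 3, 1, 5, 8, 2, 9, 6] = (0 7 2 4 1)(6 8 9)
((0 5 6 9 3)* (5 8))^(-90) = (9) = [0, 1, 2, 3, 4, 5, 6, 7, 8, 9]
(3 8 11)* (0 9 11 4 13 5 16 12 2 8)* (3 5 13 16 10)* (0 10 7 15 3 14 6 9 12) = (0 12 2 8 4 16)(3 10 14 6 9 11 5 7 15) = [12, 1, 8, 10, 16, 7, 9, 15, 4, 11, 14, 5, 2, 13, 6, 3, 0]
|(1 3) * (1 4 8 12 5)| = 6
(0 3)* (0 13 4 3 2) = (0 2)(3 13 4) = [2, 1, 0, 13, 3, 5, 6, 7, 8, 9, 10, 11, 12, 4]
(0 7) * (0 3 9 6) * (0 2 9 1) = [7, 0, 9, 1, 4, 5, 2, 3, 8, 6] = (0 7 3 1)(2 9 6)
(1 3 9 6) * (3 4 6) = (1 4 6)(3 9) = [0, 4, 2, 9, 6, 5, 1, 7, 8, 3]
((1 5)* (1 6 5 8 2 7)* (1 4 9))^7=[0, 8, 7, 3, 9, 6, 5, 4, 2, 1]=(1 8 2 7 4 9)(5 6)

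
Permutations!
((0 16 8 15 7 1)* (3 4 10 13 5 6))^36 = (16) = [0, 1, 2, 3, 4, 5, 6, 7, 8, 9, 10, 11, 12, 13, 14, 15, 16]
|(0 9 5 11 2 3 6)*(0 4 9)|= |(2 3 6 4 9 5 11)|= 7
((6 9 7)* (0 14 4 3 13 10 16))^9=[4, 1, 2, 10, 13, 5, 6, 7, 8, 9, 0, 11, 12, 16, 3, 15, 14]=(0 4 13 16 14 3 10)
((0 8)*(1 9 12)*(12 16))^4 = (16) = [0, 1, 2, 3, 4, 5, 6, 7, 8, 9, 10, 11, 12, 13, 14, 15, 16]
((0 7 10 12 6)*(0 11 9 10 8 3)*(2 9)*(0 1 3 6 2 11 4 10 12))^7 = (0 7 8 6 4 10)(1 3)(2 9 12) = [7, 3, 9, 1, 10, 5, 4, 8, 6, 12, 0, 11, 2]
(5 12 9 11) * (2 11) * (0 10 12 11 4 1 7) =(0 10 12 9 2 4 1 7)(5 11) =[10, 7, 4, 3, 1, 11, 6, 0, 8, 2, 12, 5, 9]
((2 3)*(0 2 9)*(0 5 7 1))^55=(0 1 7 5 9 3 2)=[1, 7, 0, 2, 4, 9, 6, 5, 8, 3]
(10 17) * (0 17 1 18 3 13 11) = (0 17 10 1 18 3 13 11) = [17, 18, 2, 13, 4, 5, 6, 7, 8, 9, 1, 0, 12, 11, 14, 15, 16, 10, 3]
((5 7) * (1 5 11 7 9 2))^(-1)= [0, 2, 9, 3, 4, 1, 6, 11, 8, 5, 10, 7]= (1 2 9 5)(7 11)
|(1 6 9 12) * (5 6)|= 5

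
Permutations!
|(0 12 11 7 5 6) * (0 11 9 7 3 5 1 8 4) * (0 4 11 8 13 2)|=|(0 12 9 7 1 13 2)(3 5 6 8 11)|=35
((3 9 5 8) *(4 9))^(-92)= (3 5 4 8 9)= [0, 1, 2, 5, 8, 4, 6, 7, 9, 3]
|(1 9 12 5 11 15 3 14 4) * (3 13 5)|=|(1 9 12 3 14 4)(5 11 15 13)|=12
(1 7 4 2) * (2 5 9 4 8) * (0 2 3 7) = [2, 0, 1, 7, 5, 9, 6, 8, 3, 4] = (0 2 1)(3 7 8)(4 5 9)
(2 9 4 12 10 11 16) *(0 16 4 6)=(0 16 2 9 6)(4 12 10 11)=[16, 1, 9, 3, 12, 5, 0, 7, 8, 6, 11, 4, 10, 13, 14, 15, 2]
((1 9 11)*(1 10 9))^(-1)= (9 10 11)= [0, 1, 2, 3, 4, 5, 6, 7, 8, 10, 11, 9]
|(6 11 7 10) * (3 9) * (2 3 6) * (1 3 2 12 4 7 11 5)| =20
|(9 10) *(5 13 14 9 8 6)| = 7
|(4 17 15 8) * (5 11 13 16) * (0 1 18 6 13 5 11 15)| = 12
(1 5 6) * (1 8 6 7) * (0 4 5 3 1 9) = (0 4 5 7 9)(1 3)(6 8) = [4, 3, 2, 1, 5, 7, 8, 9, 6, 0]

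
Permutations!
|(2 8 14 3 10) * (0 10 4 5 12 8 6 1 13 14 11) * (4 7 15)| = |(0 10 2 6 1 13 14 3 7 15 4 5 12 8 11)| = 15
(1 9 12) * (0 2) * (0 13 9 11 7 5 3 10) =[2, 11, 13, 10, 4, 3, 6, 5, 8, 12, 0, 7, 1, 9] =(0 2 13 9 12 1 11 7 5 3 10)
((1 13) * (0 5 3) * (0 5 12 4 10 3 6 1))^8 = [13, 6, 2, 10, 12, 3, 5, 7, 8, 9, 4, 11, 0, 1] = (0 13 1 6 5 3 10 4 12)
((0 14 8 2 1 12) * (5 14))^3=[8, 5, 0, 3, 4, 2, 6, 7, 12, 9, 10, 11, 14, 13, 1]=(0 8 12 14 1 5 2)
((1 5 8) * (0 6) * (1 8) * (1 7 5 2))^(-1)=(8)(0 6)(1 2)(5 7)=[6, 2, 1, 3, 4, 7, 0, 5, 8]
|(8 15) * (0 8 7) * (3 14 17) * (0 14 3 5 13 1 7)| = |(0 8 15)(1 7 14 17 5 13)| = 6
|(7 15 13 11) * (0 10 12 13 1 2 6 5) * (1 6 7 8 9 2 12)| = 13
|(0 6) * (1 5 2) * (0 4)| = |(0 6 4)(1 5 2)| = 3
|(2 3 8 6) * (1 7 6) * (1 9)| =|(1 7 6 2 3 8 9)| =7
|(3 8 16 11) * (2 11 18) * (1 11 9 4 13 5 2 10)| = |(1 11 3 8 16 18 10)(2 9 4 13 5)| = 35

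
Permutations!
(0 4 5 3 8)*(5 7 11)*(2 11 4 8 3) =[8, 1, 11, 3, 7, 2, 6, 4, 0, 9, 10, 5] =(0 8)(2 11 5)(4 7)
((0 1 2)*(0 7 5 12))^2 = (0 2 5)(1 7 12) = [2, 7, 5, 3, 4, 0, 6, 12, 8, 9, 10, 11, 1]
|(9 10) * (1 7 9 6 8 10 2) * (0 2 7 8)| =|(0 2 1 8 10 6)(7 9)| =6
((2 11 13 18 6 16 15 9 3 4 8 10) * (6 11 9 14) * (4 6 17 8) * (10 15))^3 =[0, 1, 6, 10, 4, 5, 2, 7, 17, 16, 3, 11, 12, 13, 15, 8, 9, 14, 18] =(18)(2 6)(3 10)(8 17 14 15)(9 16)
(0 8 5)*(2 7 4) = (0 8 5)(2 7 4) = [8, 1, 7, 3, 2, 0, 6, 4, 5]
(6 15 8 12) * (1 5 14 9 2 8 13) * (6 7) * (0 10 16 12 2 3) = (0 10 16 12 7 6 15 13 1 5 14 9 3)(2 8) = [10, 5, 8, 0, 4, 14, 15, 6, 2, 3, 16, 11, 7, 1, 9, 13, 12]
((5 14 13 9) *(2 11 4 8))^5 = [0, 1, 11, 3, 8, 14, 6, 7, 2, 5, 10, 4, 12, 9, 13] = (2 11 4 8)(5 14 13 9)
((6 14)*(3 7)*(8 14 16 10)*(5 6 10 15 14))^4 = (5 14 6 10 16 8 15) = [0, 1, 2, 3, 4, 14, 10, 7, 15, 9, 16, 11, 12, 13, 6, 5, 8]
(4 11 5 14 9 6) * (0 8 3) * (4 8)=(0 4 11 5 14 9 6 8 3)=[4, 1, 2, 0, 11, 14, 8, 7, 3, 6, 10, 5, 12, 13, 9]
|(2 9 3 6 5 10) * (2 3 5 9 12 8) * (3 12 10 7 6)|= 4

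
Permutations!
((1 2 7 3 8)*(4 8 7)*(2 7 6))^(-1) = (1 8 4 2 6 3 7) = [0, 8, 6, 7, 2, 5, 3, 1, 4]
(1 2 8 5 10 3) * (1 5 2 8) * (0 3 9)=(0 3 5 10 9)(1 8 2)=[3, 8, 1, 5, 4, 10, 6, 7, 2, 0, 9]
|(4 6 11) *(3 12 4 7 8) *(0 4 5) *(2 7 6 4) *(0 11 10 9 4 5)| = 6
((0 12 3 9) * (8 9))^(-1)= [9, 1, 2, 12, 4, 5, 6, 7, 3, 8, 10, 11, 0]= (0 9 8 3 12)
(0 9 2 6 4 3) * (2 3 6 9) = (0 2 9 3)(4 6) = [2, 1, 9, 0, 6, 5, 4, 7, 8, 3]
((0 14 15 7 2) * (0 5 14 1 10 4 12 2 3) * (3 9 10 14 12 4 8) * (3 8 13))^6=[10, 13, 2, 9, 4, 5, 6, 1, 8, 14, 15, 11, 12, 7, 3, 0]=(0 10 15)(1 13 7)(3 9 14)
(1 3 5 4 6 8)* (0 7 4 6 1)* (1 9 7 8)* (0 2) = (0 8 2)(1 3 5 6)(4 9 7) = [8, 3, 0, 5, 9, 6, 1, 4, 2, 7]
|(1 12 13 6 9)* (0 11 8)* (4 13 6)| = 12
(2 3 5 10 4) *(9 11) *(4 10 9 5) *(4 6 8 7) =(2 3 6 8 7 4)(5 9 11) =[0, 1, 3, 6, 2, 9, 8, 4, 7, 11, 10, 5]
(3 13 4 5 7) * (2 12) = [0, 1, 12, 13, 5, 7, 6, 3, 8, 9, 10, 11, 2, 4] = (2 12)(3 13 4 5 7)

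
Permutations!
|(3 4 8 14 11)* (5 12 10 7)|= 20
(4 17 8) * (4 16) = [0, 1, 2, 3, 17, 5, 6, 7, 16, 9, 10, 11, 12, 13, 14, 15, 4, 8] = (4 17 8 16)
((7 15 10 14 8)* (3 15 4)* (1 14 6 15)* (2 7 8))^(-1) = (1 3 4 7 2 14)(6 10 15) = [0, 3, 14, 4, 7, 5, 10, 2, 8, 9, 15, 11, 12, 13, 1, 6]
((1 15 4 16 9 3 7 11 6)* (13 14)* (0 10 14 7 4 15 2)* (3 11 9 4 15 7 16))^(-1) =(0 2 1 6 11 9 7 15 3 4 16 13 14 10) =[2, 6, 1, 4, 16, 5, 11, 15, 8, 7, 0, 9, 12, 14, 10, 3, 13]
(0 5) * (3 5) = (0 3 5) = [3, 1, 2, 5, 4, 0]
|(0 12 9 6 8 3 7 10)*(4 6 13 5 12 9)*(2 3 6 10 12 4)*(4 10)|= 20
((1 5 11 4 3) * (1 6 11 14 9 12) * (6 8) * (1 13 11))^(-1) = [0, 6, 2, 4, 11, 1, 8, 7, 3, 14, 10, 13, 9, 12, 5] = (1 6 8 3 4 11 13 12 9 14 5)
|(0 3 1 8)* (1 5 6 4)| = 7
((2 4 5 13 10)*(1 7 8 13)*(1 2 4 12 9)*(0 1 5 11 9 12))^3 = (0 8 4 5 1 13 11 2 7 10 9) = [8, 13, 7, 3, 5, 1, 6, 10, 4, 0, 9, 2, 12, 11]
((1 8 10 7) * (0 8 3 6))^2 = (0 10 1 6 8 7 3) = [10, 6, 2, 0, 4, 5, 8, 3, 7, 9, 1]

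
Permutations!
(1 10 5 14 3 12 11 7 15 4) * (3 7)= (1 10 5 14 7 15 4)(3 12 11)= [0, 10, 2, 12, 1, 14, 6, 15, 8, 9, 5, 3, 11, 13, 7, 4]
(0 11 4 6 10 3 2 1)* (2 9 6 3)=(0 11 4 3 9 6 10 2 1)=[11, 0, 1, 9, 3, 5, 10, 7, 8, 6, 2, 4]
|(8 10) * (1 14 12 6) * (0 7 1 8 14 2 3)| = 5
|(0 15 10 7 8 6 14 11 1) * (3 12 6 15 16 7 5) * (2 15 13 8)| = 26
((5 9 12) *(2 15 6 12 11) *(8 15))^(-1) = (2 11 9 5 12 6 15 8) = [0, 1, 11, 3, 4, 12, 15, 7, 2, 5, 10, 9, 6, 13, 14, 8]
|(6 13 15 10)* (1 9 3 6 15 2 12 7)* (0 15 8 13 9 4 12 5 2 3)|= 8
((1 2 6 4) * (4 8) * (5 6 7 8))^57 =(1 7 4 2 8)(5 6) =[0, 7, 8, 3, 2, 6, 5, 4, 1]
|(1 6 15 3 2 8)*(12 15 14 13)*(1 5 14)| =8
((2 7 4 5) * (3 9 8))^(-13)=(2 5 4 7)(3 8 9)=[0, 1, 5, 8, 7, 4, 6, 2, 9, 3]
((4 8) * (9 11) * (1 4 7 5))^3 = (1 7 4 5 8)(9 11) = [0, 7, 2, 3, 5, 8, 6, 4, 1, 11, 10, 9]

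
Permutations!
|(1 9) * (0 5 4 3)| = |(0 5 4 3)(1 9)| = 4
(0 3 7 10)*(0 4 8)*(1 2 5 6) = (0 3 7 10 4 8)(1 2 5 6) = [3, 2, 5, 7, 8, 6, 1, 10, 0, 9, 4]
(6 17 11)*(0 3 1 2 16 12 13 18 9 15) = (0 3 1 2 16 12 13 18 9 15)(6 17 11) = [3, 2, 16, 1, 4, 5, 17, 7, 8, 15, 10, 6, 13, 18, 14, 0, 12, 11, 9]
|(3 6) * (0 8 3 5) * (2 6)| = |(0 8 3 2 6 5)| = 6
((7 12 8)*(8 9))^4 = (12) = [0, 1, 2, 3, 4, 5, 6, 7, 8, 9, 10, 11, 12]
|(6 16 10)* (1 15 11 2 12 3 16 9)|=|(1 15 11 2 12 3 16 10 6 9)|=10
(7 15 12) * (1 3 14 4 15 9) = (1 3 14 4 15 12 7 9) = [0, 3, 2, 14, 15, 5, 6, 9, 8, 1, 10, 11, 7, 13, 4, 12]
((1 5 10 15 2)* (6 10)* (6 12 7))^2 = (1 12 6 15)(2 5 7 10) = [0, 12, 5, 3, 4, 7, 15, 10, 8, 9, 2, 11, 6, 13, 14, 1]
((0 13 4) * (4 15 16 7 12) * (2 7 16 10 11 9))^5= (16)(0 9)(2 13)(4 11)(7 15)(10 12)= [9, 1, 13, 3, 11, 5, 6, 15, 8, 0, 12, 4, 10, 2, 14, 7, 16]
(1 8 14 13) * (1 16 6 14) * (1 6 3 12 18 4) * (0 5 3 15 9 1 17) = [5, 8, 2, 12, 17, 3, 14, 7, 6, 1, 10, 11, 18, 16, 13, 9, 15, 0, 4] = (0 5 3 12 18 4 17)(1 8 6 14 13 16 15 9)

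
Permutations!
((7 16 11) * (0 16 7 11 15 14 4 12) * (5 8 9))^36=[0, 1, 2, 3, 4, 5, 6, 7, 8, 9, 10, 11, 12, 13, 14, 15, 16]=(16)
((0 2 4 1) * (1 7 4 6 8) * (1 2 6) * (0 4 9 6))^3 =(1 9 2 7 8 4 6) =[0, 9, 7, 3, 6, 5, 1, 8, 4, 2]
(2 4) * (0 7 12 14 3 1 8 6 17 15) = (0 7 12 14 3 1 8 6 17 15)(2 4) = [7, 8, 4, 1, 2, 5, 17, 12, 6, 9, 10, 11, 14, 13, 3, 0, 16, 15]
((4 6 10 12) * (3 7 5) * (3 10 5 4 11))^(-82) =(3 12 5 4)(6 7 11 10) =[0, 1, 2, 12, 3, 4, 7, 11, 8, 9, 6, 10, 5]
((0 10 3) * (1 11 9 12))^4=(12)(0 10 3)=[10, 1, 2, 0, 4, 5, 6, 7, 8, 9, 3, 11, 12]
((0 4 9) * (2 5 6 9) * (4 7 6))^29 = [7, 1, 4, 3, 5, 2, 9, 6, 8, 0] = (0 7 6 9)(2 4 5)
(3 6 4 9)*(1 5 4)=(1 5 4 9 3 6)=[0, 5, 2, 6, 9, 4, 1, 7, 8, 3]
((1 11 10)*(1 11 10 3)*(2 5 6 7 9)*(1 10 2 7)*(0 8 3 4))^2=(0 3 11)(1 5)(2 6)(4 8 10)=[3, 5, 6, 11, 8, 1, 2, 7, 10, 9, 4, 0]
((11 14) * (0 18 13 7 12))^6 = [18, 1, 2, 3, 4, 5, 6, 12, 8, 9, 10, 11, 0, 7, 14, 15, 16, 17, 13] = (0 18 13 7 12)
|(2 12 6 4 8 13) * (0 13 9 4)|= 15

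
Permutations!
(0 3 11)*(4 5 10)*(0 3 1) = (0 1)(3 11)(4 5 10) = [1, 0, 2, 11, 5, 10, 6, 7, 8, 9, 4, 3]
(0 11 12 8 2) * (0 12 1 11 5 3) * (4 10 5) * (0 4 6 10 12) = (0 6 10 5 3 4 12 8 2)(1 11) = [6, 11, 0, 4, 12, 3, 10, 7, 2, 9, 5, 1, 8]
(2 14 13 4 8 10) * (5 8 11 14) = (2 5 8 10)(4 11 14 13) = [0, 1, 5, 3, 11, 8, 6, 7, 10, 9, 2, 14, 12, 4, 13]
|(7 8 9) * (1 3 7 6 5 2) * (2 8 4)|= |(1 3 7 4 2)(5 8 9 6)|= 20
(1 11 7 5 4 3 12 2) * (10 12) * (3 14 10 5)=(1 11 7 3 5 4 14 10 12 2)=[0, 11, 1, 5, 14, 4, 6, 3, 8, 9, 12, 7, 2, 13, 10]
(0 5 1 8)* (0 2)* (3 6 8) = (0 5 1 3 6 8 2) = [5, 3, 0, 6, 4, 1, 8, 7, 2]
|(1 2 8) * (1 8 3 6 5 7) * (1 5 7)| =|(8)(1 2 3 6 7 5)| =6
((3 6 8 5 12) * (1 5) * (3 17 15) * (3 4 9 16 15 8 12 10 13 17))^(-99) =(1 13)(4 9 16 15)(5 17)(8 10) =[0, 13, 2, 3, 9, 17, 6, 7, 10, 16, 8, 11, 12, 1, 14, 4, 15, 5]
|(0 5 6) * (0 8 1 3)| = |(0 5 6 8 1 3)| = 6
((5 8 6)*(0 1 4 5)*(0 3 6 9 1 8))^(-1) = (0 5 4 1 9 8)(3 6) = [5, 9, 2, 6, 1, 4, 3, 7, 0, 8]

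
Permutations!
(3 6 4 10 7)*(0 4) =(0 4 10 7 3 6) =[4, 1, 2, 6, 10, 5, 0, 3, 8, 9, 7]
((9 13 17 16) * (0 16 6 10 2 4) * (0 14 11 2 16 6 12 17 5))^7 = [0, 1, 11, 3, 2, 5, 6, 7, 8, 9, 10, 14, 17, 13, 4, 15, 16, 12] = (2 11 14 4)(12 17)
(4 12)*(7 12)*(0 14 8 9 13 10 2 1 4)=(0 14 8 9 13 10 2 1 4 7 12)=[14, 4, 1, 3, 7, 5, 6, 12, 9, 13, 2, 11, 0, 10, 8]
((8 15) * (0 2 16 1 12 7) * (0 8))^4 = [12, 15, 7, 3, 4, 5, 6, 2, 16, 9, 10, 11, 0, 13, 14, 1, 8] = (0 12)(1 15)(2 7)(8 16)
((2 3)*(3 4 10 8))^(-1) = (2 3 8 10 4) = [0, 1, 3, 8, 2, 5, 6, 7, 10, 9, 4]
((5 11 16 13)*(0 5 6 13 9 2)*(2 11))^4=[5, 1, 0, 3, 4, 2, 6, 7, 8, 11, 10, 16, 12, 13, 14, 15, 9]=(0 5 2)(9 11 16)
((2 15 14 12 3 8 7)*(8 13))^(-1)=(2 7 8 13 3 12 14 15)=[0, 1, 7, 12, 4, 5, 6, 8, 13, 9, 10, 11, 14, 3, 15, 2]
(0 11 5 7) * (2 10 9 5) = (0 11 2 10 9 5 7) = [11, 1, 10, 3, 4, 7, 6, 0, 8, 5, 9, 2]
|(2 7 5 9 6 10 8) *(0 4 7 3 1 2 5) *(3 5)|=24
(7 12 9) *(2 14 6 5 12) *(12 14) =[0, 1, 12, 3, 4, 14, 5, 2, 8, 7, 10, 11, 9, 13, 6] =(2 12 9 7)(5 14 6)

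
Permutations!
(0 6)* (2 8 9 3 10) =(0 6)(2 8 9 3 10) =[6, 1, 8, 10, 4, 5, 0, 7, 9, 3, 2]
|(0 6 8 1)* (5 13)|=4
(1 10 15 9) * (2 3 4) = (1 10 15 9)(2 3 4) = [0, 10, 3, 4, 2, 5, 6, 7, 8, 1, 15, 11, 12, 13, 14, 9]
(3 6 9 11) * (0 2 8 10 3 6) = (0 2 8 10 3)(6 9 11) = [2, 1, 8, 0, 4, 5, 9, 7, 10, 11, 3, 6]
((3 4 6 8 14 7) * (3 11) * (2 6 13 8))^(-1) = (2 6)(3 11 7 14 8 13 4) = [0, 1, 6, 11, 3, 5, 2, 14, 13, 9, 10, 7, 12, 4, 8]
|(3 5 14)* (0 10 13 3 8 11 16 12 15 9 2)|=|(0 10 13 3 5 14 8 11 16 12 15 9 2)|=13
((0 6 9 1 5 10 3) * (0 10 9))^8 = (10)(1 9 5) = [0, 9, 2, 3, 4, 1, 6, 7, 8, 5, 10]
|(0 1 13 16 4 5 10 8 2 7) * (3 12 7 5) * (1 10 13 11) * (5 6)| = 12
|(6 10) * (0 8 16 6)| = 5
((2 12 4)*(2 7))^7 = [0, 1, 7, 3, 12, 5, 6, 4, 8, 9, 10, 11, 2] = (2 7 4 12)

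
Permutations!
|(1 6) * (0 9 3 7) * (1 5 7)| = 7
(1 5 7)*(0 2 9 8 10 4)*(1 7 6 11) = (0 2 9 8 10 4)(1 5 6 11) = [2, 5, 9, 3, 0, 6, 11, 7, 10, 8, 4, 1]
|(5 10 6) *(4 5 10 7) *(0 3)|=6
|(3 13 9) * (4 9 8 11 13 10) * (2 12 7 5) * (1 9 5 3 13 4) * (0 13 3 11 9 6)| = 24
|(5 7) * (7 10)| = |(5 10 7)| = 3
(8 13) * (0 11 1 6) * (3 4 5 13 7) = (0 11 1 6)(3 4 5 13 8 7) = [11, 6, 2, 4, 5, 13, 0, 3, 7, 9, 10, 1, 12, 8]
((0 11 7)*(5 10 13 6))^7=(0 11 7)(5 6 13 10)=[11, 1, 2, 3, 4, 6, 13, 0, 8, 9, 5, 7, 12, 10]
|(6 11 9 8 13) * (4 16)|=|(4 16)(6 11 9 8 13)|=10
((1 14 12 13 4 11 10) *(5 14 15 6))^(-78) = (1 6 14 13 11)(4 10 15 5 12) = [0, 6, 2, 3, 10, 12, 14, 7, 8, 9, 15, 1, 4, 11, 13, 5]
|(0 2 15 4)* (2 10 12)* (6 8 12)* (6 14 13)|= 10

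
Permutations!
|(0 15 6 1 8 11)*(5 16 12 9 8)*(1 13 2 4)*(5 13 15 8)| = 12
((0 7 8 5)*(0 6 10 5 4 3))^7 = (0 8 3 7 4)(5 6 10) = [8, 1, 2, 7, 0, 6, 10, 4, 3, 9, 5]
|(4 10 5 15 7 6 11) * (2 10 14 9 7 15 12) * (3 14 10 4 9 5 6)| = 11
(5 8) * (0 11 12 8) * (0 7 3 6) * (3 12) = (0 11 3 6)(5 7 12 8) = [11, 1, 2, 6, 4, 7, 0, 12, 5, 9, 10, 3, 8]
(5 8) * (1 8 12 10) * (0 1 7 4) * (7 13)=(0 1 8 5 12 10 13 7 4)=[1, 8, 2, 3, 0, 12, 6, 4, 5, 9, 13, 11, 10, 7]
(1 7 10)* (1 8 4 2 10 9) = (1 7 9)(2 10 8 4) = [0, 7, 10, 3, 2, 5, 6, 9, 4, 1, 8]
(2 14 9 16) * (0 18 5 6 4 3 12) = (0 18 5 6 4 3 12)(2 14 9 16) = [18, 1, 14, 12, 3, 6, 4, 7, 8, 16, 10, 11, 0, 13, 9, 15, 2, 17, 5]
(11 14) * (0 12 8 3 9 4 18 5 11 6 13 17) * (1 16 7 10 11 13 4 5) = (0 12 8 3 9 5 13 17)(1 16 7 10 11 14 6 4 18) = [12, 16, 2, 9, 18, 13, 4, 10, 3, 5, 11, 14, 8, 17, 6, 15, 7, 0, 1]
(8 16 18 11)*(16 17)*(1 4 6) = [0, 4, 2, 3, 6, 5, 1, 7, 17, 9, 10, 8, 12, 13, 14, 15, 18, 16, 11] = (1 4 6)(8 17 16 18 11)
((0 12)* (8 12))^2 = (0 12 8) = [12, 1, 2, 3, 4, 5, 6, 7, 0, 9, 10, 11, 8]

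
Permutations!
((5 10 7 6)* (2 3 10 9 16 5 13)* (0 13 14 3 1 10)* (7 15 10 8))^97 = (0 14 7 1 13 3 6 8 2)(5 9 16)(10 15) = [14, 13, 0, 6, 4, 9, 8, 1, 2, 16, 15, 11, 12, 3, 7, 10, 5]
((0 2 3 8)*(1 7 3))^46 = (0 3 1)(2 8 7) = [3, 0, 8, 1, 4, 5, 6, 2, 7]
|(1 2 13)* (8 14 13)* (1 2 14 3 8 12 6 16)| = |(1 14 13 2 12 6 16)(3 8)| = 14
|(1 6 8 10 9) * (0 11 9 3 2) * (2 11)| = |(0 2)(1 6 8 10 3 11 9)| = 14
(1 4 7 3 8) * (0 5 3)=(0 5 3 8 1 4 7)=[5, 4, 2, 8, 7, 3, 6, 0, 1]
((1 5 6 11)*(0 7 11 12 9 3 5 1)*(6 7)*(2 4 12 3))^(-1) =[11, 1, 9, 6, 2, 3, 0, 5, 8, 12, 10, 7, 4] =(0 11 7 5 3 6)(2 9 12 4)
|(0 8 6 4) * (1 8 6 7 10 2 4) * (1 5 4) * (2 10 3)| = 20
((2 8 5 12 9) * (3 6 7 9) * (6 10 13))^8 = (2 7 13 3 5)(6 10 12 8 9) = [0, 1, 7, 5, 4, 2, 10, 13, 9, 6, 12, 11, 8, 3]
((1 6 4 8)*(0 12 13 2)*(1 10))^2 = (0 13)(1 4 10 6 8)(2 12) = [13, 4, 12, 3, 10, 5, 8, 7, 1, 9, 6, 11, 2, 0]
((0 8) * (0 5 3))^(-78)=(0 5)(3 8)=[5, 1, 2, 8, 4, 0, 6, 7, 3]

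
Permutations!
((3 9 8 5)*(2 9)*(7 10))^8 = (10)(2 5 9 3 8) = [0, 1, 5, 8, 4, 9, 6, 7, 2, 3, 10]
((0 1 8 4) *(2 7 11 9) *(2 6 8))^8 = (0 4 8 6 9 11 7 2 1) = [4, 0, 1, 3, 8, 5, 9, 2, 6, 11, 10, 7]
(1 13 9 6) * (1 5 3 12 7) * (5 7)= (1 13 9 6 7)(3 12 5)= [0, 13, 2, 12, 4, 3, 7, 1, 8, 6, 10, 11, 5, 9]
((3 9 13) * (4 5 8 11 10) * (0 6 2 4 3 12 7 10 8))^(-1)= (0 5 4 2 6)(3 10 7 12 13 9)(8 11)= [5, 1, 6, 10, 2, 4, 0, 12, 11, 3, 7, 8, 13, 9]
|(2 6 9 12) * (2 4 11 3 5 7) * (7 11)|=|(2 6 9 12 4 7)(3 5 11)|=6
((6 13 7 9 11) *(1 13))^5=(1 6 11 9 7 13)=[0, 6, 2, 3, 4, 5, 11, 13, 8, 7, 10, 9, 12, 1]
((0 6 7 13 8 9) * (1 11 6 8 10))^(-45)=(1 7)(6 10)(11 13)=[0, 7, 2, 3, 4, 5, 10, 1, 8, 9, 6, 13, 12, 11]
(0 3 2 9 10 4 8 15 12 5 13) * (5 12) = [3, 1, 9, 2, 8, 13, 6, 7, 15, 10, 4, 11, 12, 0, 14, 5] = (0 3 2 9 10 4 8 15 5 13)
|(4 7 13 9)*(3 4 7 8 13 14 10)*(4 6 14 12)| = |(3 6 14 10)(4 8 13 9 7 12)| = 12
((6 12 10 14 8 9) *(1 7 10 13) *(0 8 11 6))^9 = (1 7 10 14 11 6 12 13) = [0, 7, 2, 3, 4, 5, 12, 10, 8, 9, 14, 6, 13, 1, 11]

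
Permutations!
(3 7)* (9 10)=(3 7)(9 10)=[0, 1, 2, 7, 4, 5, 6, 3, 8, 10, 9]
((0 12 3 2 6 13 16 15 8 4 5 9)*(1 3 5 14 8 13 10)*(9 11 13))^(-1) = (0 9 15 16 13 11 5 12)(1 10 6 2 3)(4 8 14) = [9, 10, 3, 1, 8, 12, 2, 7, 14, 15, 6, 5, 0, 11, 4, 16, 13]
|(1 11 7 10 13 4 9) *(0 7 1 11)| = |(0 7 10 13 4 9 11 1)| = 8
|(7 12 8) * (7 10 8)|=2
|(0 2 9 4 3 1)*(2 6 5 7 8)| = 10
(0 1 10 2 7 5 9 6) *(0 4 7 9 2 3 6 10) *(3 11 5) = (0 1)(2 9 10 11 5)(3 6 4 7) = [1, 0, 9, 6, 7, 2, 4, 3, 8, 10, 11, 5]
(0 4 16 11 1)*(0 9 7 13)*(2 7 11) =(0 4 16 2 7 13)(1 9 11) =[4, 9, 7, 3, 16, 5, 6, 13, 8, 11, 10, 1, 12, 0, 14, 15, 2]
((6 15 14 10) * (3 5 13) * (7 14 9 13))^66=(3 14 15)(5 10 9)(6 13 7)=[0, 1, 2, 14, 4, 10, 13, 6, 8, 5, 9, 11, 12, 7, 15, 3]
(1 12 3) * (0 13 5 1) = [13, 12, 2, 0, 4, 1, 6, 7, 8, 9, 10, 11, 3, 5] = (0 13 5 1 12 3)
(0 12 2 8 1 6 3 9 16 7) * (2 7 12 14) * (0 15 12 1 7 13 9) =(0 14 2 8 7 15 12 13 9 16 1 6 3) =[14, 6, 8, 0, 4, 5, 3, 15, 7, 16, 10, 11, 13, 9, 2, 12, 1]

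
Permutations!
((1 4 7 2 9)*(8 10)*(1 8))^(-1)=(1 10 8 9 2 7 4)=[0, 10, 7, 3, 1, 5, 6, 4, 9, 2, 8]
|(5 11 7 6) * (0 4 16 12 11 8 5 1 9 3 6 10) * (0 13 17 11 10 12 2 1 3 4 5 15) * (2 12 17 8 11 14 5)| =|(0 2 1 9 4 16 12 10 13 8 15)(3 6)(5 11 7 17 14)| =110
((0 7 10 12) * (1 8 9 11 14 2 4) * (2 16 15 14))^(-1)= [12, 4, 11, 3, 2, 5, 6, 0, 1, 8, 7, 9, 10, 13, 15, 16, 14]= (0 12 10 7)(1 4 2 11 9 8)(14 15 16)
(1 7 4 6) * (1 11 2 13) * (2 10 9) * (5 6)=[0, 7, 13, 3, 5, 6, 11, 4, 8, 2, 9, 10, 12, 1]=(1 7 4 5 6 11 10 9 2 13)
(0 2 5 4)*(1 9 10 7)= (0 2 5 4)(1 9 10 7)= [2, 9, 5, 3, 0, 4, 6, 1, 8, 10, 7]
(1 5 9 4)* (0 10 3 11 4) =(0 10 3 11 4 1 5 9) =[10, 5, 2, 11, 1, 9, 6, 7, 8, 0, 3, 4]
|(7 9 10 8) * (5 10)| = |(5 10 8 7 9)| = 5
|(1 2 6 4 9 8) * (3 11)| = 6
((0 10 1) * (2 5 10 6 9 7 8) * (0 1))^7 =[10, 1, 8, 3, 4, 2, 0, 9, 7, 6, 5] =(0 10 5 2 8 7 9 6)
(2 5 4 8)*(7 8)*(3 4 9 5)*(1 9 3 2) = (1 9 5 3 4 7 8) = [0, 9, 2, 4, 7, 3, 6, 8, 1, 5]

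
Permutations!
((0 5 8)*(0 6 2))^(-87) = (0 6 5 2 8) = [6, 1, 8, 3, 4, 2, 5, 7, 0]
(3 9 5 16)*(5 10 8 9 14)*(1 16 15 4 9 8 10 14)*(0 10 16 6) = (0 10 16 3 1 6)(4 9 14 5 15) = [10, 6, 2, 1, 9, 15, 0, 7, 8, 14, 16, 11, 12, 13, 5, 4, 3]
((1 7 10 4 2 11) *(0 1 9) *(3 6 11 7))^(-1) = (0 9 11 6 3 1)(2 4 10 7) = [9, 0, 4, 1, 10, 5, 3, 2, 8, 11, 7, 6]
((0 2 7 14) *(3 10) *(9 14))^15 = (14)(3 10) = [0, 1, 2, 10, 4, 5, 6, 7, 8, 9, 3, 11, 12, 13, 14]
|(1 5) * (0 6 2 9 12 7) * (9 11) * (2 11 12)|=14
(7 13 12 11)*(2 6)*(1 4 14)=(1 4 14)(2 6)(7 13 12 11)=[0, 4, 6, 3, 14, 5, 2, 13, 8, 9, 10, 7, 11, 12, 1]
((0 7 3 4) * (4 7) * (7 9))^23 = (0 4)(3 7 9) = [4, 1, 2, 7, 0, 5, 6, 9, 8, 3]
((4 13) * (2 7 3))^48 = (13) = [0, 1, 2, 3, 4, 5, 6, 7, 8, 9, 10, 11, 12, 13]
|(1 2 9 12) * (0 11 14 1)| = 7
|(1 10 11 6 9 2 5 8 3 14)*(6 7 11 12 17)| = 22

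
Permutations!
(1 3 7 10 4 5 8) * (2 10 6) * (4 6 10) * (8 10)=(1 3 7 8)(2 4 5 10 6)=[0, 3, 4, 7, 5, 10, 2, 8, 1, 9, 6]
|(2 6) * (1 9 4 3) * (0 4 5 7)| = |(0 4 3 1 9 5 7)(2 6)| = 14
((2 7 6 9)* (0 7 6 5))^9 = (9) = [0, 1, 2, 3, 4, 5, 6, 7, 8, 9]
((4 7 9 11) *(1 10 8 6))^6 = (1 8)(4 9)(6 10)(7 11) = [0, 8, 2, 3, 9, 5, 10, 11, 1, 4, 6, 7]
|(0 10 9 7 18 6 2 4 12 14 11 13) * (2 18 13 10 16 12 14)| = |(0 16 12 2 4 14 11 10 9 7 13)(6 18)| = 22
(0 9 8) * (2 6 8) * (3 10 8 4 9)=[3, 1, 6, 10, 9, 5, 4, 7, 0, 2, 8]=(0 3 10 8)(2 6 4 9)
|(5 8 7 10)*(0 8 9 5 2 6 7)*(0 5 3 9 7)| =14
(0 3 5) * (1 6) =(0 3 5)(1 6) =[3, 6, 2, 5, 4, 0, 1]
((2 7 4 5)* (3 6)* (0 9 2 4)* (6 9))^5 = (0 7 2 9 3 6)(4 5) = [7, 1, 9, 6, 5, 4, 0, 2, 8, 3]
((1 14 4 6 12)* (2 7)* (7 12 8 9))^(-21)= [0, 7, 8, 3, 12, 5, 1, 6, 14, 4, 10, 11, 9, 13, 2]= (1 7 6)(2 8 14)(4 12 9)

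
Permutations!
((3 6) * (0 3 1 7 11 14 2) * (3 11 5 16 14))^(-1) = (0 2 14 16 5 7 1 6 3 11) = [2, 6, 14, 11, 4, 7, 3, 1, 8, 9, 10, 0, 12, 13, 16, 15, 5]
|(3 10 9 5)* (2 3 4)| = |(2 3 10 9 5 4)| = 6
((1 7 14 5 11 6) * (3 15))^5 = (1 6 11 5 14 7)(3 15) = [0, 6, 2, 15, 4, 14, 11, 1, 8, 9, 10, 5, 12, 13, 7, 3]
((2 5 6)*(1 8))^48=[0, 1, 2, 3, 4, 5, 6, 7, 8]=(8)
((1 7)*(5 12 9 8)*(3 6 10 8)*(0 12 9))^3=(0 12)(1 7)(3 8)(5 6)(9 10)=[12, 7, 2, 8, 4, 6, 5, 1, 3, 10, 9, 11, 0]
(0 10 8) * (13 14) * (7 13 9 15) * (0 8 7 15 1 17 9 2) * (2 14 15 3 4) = (0 10 7 13 15 3 4 2)(1 17 9) = [10, 17, 0, 4, 2, 5, 6, 13, 8, 1, 7, 11, 12, 15, 14, 3, 16, 9]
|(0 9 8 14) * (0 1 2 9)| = 5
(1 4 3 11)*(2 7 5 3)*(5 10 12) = [0, 4, 7, 11, 2, 3, 6, 10, 8, 9, 12, 1, 5] = (1 4 2 7 10 12 5 3 11)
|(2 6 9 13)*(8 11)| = 4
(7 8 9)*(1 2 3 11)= (1 2 3 11)(7 8 9)= [0, 2, 3, 11, 4, 5, 6, 8, 9, 7, 10, 1]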